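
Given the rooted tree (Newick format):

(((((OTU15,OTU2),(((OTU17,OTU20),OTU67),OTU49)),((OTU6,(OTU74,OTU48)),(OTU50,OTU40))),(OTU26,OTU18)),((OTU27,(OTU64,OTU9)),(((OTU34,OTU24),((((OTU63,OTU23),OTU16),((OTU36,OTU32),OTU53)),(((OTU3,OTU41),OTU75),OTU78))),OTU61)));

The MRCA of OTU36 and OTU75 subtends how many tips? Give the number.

10

The MRCA of OTU36 and OTU75 is the node subtending ((((OTU63,OTU23),OTU16),((OTU36,OTU32),OTU53)),(((OTU3,OTU41),OTU75),OTU78)).
That clade contains 10 terminal taxa: OTU16, OTU23, OTU3, OTU32, OTU36, OTU41, OTU53, OTU63, OTU75, OTU78.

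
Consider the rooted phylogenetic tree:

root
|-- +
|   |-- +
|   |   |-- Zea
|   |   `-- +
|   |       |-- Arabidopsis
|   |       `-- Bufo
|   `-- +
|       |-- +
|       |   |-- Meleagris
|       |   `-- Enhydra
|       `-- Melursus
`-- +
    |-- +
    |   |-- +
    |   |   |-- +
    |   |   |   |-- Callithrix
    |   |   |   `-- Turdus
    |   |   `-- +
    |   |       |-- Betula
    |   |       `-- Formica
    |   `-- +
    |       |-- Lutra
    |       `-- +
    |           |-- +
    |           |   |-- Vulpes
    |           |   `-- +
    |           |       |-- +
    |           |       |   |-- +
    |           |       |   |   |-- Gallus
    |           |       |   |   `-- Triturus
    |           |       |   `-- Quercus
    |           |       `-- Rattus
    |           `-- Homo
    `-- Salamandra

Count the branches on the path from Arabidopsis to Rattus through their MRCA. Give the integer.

The MRCA of Arabidopsis and Rattus is the root of the tree.
From Arabidopsis up to that node: 4 branches. From Rattus up to the same node: 7 branches. Total: 4 + 7 = 11.

11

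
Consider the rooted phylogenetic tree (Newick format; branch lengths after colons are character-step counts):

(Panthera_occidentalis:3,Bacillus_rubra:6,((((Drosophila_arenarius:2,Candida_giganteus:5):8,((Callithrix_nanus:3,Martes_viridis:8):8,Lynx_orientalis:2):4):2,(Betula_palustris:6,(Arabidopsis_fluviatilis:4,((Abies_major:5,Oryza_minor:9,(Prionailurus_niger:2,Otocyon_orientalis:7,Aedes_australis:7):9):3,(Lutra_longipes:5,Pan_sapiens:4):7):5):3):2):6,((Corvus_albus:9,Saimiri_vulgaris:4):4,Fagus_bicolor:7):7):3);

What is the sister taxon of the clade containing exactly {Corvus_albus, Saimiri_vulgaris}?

Fagus_bicolor

The clade containing exactly {Corvus_albus, Saimiri_vulgaris} attaches to the tree at the node subtending ((Corvus_albus,Saimiri_vulgaris),Fagus_bicolor).
The other lineage descending from that same node — the sister group — is the single tip Fagus_bicolor.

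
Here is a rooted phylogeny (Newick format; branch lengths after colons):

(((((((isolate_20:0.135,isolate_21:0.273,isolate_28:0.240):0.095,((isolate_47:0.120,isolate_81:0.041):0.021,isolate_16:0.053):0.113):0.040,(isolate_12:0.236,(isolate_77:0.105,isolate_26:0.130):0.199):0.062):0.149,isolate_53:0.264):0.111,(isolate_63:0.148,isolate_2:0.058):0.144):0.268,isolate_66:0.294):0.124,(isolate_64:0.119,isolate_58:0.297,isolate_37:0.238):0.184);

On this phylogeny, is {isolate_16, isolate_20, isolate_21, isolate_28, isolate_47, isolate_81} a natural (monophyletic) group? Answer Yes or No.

The most recent common ancestor of these taxa subtends ((isolate_20,isolate_21,isolate_28),((isolate_47,isolate_81),isolate_16)).
That clade has exactly 6 tips — every listed taxon and nothing else — so the group is monophyletic.

Yes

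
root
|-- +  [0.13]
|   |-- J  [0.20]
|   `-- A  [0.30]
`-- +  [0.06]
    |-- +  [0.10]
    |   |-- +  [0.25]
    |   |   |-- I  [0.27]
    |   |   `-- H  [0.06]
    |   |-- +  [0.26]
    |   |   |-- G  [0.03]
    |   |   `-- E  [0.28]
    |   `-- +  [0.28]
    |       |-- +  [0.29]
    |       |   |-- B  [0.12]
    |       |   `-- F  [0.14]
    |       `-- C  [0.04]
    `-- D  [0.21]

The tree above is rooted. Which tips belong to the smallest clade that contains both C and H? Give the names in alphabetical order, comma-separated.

Tracing C: it sits inside ((B,F),C).
Tracing H: it sits inside (I,H).
The smallest clade enclosing both is ((I,H),(G,E),((B,F),C)); the answer is its 7 terminal taxa in alphabetical order.

B, C, E, F, G, H, I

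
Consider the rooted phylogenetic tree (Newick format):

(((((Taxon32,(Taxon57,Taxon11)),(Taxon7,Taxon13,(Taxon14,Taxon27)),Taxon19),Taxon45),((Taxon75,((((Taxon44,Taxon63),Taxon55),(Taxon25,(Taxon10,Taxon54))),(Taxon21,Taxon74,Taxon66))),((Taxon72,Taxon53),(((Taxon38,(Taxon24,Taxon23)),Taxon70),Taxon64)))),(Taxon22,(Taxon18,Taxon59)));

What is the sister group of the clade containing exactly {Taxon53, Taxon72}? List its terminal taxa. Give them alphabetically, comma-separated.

Taxon23, Taxon24, Taxon38, Taxon64, Taxon70

The clade containing exactly {Taxon53, Taxon72} attaches to the tree at the node subtending ((Taxon72,Taxon53),(((Taxon38,(Taxon24,Taxon23)),Taxon70),Taxon64)).
The other lineage descending from that same node — the sister group — is (((Taxon38,(Taxon24,Taxon23)),Taxon70),Taxon64); its 5 tips in alphabetical order are the answer.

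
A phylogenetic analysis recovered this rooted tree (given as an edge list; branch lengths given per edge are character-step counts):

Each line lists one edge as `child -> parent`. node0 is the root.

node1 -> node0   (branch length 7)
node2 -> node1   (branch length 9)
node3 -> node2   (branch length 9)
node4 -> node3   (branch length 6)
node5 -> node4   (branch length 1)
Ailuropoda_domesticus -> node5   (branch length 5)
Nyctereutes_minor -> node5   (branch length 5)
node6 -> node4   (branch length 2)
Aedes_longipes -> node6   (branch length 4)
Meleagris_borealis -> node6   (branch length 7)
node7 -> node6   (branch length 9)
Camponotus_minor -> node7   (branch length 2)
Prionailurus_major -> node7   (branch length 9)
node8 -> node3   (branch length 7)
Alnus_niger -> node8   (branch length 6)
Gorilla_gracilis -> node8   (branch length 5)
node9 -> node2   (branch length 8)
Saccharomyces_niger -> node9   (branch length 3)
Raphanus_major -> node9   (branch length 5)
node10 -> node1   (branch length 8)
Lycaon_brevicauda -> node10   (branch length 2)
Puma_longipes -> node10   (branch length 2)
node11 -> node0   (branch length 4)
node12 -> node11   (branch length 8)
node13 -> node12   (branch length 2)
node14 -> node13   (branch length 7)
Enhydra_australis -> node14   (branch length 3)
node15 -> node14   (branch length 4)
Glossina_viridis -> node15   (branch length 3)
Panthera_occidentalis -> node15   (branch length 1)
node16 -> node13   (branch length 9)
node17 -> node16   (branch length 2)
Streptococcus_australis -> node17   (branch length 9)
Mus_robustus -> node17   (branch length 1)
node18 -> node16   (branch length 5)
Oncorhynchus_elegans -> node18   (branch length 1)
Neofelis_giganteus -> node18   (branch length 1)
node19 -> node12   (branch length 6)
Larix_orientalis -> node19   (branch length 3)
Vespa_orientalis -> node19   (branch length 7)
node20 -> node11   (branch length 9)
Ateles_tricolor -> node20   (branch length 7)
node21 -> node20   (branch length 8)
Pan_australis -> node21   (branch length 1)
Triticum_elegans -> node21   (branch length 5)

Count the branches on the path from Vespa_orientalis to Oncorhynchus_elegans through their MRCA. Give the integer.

6

The MRCA of Vespa_orientalis and Oncorhynchus_elegans is the node subtending (((Enhydra_australis,(Glossina_viridis,Panthera_occidentalis)),((Streptococcus_australis,Mus_robustus),(Oncorhynchus_elegans,Neofelis_giganteus))),(Larix_orientalis,Vespa_orientalis)).
From Vespa_orientalis up to that node: 2 branches. From Oncorhynchus_elegans up to the same node: 4 branches. Total: 2 + 4 = 6.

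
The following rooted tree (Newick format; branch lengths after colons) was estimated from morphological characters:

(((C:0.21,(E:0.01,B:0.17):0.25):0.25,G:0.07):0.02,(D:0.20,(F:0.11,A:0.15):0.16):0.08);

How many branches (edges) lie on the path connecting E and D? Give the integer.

The MRCA of E and D is the root of the tree.
From E up to that node: 4 branches. From D up to the same node: 2 branches. Total: 4 + 2 = 6.

6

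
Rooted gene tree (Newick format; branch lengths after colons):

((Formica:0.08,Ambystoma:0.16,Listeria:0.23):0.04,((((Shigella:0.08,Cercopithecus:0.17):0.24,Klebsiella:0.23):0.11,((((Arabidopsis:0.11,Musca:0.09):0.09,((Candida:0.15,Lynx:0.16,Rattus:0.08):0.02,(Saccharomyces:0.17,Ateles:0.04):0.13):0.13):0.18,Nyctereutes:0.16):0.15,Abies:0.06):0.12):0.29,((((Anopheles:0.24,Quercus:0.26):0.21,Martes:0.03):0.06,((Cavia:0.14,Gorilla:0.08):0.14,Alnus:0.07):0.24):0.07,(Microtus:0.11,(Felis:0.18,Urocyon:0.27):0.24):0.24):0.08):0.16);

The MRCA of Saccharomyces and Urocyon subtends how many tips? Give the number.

The MRCA of Saccharomyces and Urocyon is the node subtending ((((Shigella,Cercopithecus),Klebsiella),((((Arabidopsis,Musca),((Candida,Lynx,Rattus),(Saccharomyces,Ateles))),Nyctereutes),Abies)),((((Anopheles,Quercus),Martes),((Cavia,Gorilla),Alnus)),(Microtus,(Felis,Urocyon)))).
That clade contains 21 terminal taxa: Abies, Alnus, Anopheles, Arabidopsis, Ateles, Candida, Cavia, Cercopithecus, Felis, Gorilla, Klebsiella, Lynx, Martes, Microtus, Musca, Nyctereutes, Quercus, Rattus, Saccharomyces, Shigella, Urocyon.

21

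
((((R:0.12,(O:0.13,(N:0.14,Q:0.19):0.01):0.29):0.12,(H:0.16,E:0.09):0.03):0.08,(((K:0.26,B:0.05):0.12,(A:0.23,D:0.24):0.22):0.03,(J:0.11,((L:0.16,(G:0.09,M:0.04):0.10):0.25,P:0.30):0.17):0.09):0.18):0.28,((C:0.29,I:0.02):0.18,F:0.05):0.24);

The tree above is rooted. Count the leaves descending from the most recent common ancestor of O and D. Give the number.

15

The MRCA of O and D is the node subtending (((R,(O,(N,Q))),(H,E)),(((K,B),(A,D)),(J,((L,(G,M)),P)))).
That clade contains 15 terminal taxa: A, B, D, E, G, H, J, K, L, M, N, O, P, Q, R.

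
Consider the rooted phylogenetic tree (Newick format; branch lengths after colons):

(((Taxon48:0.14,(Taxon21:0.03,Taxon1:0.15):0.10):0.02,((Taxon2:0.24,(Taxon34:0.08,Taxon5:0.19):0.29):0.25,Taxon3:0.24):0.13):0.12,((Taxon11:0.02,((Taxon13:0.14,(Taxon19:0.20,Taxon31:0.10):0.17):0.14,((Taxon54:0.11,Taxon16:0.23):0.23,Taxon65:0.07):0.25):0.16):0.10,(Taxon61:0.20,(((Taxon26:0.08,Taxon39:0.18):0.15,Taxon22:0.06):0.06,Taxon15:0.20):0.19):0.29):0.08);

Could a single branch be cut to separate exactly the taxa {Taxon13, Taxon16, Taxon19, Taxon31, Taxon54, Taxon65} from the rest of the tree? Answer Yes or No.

The most recent common ancestor of these taxa subtends ((Taxon13,(Taxon19,Taxon31)),((Taxon54,Taxon16),Taxon65)).
That clade has exactly 6 tips — every listed taxon and nothing else — so the group is monophyletic.

Yes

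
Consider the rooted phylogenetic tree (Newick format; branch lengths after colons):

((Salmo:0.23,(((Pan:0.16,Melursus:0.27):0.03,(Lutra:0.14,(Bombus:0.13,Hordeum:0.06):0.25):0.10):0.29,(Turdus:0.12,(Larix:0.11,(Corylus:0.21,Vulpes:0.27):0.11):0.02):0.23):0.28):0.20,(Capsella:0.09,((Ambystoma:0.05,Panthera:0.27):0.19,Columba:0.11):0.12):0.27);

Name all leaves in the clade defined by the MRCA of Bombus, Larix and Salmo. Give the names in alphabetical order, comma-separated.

Tracing Bombus: it sits inside (Bombus,Hordeum).
Tracing Larix: it sits inside (Larix,(Corylus,Vulpes)).
Tracing Salmo: it sits inside (Salmo,(((Pan,Melursus),(Lutra,(Bombus,Hordeum))),(Turdus,(Larix,(Corylus,Vulpes))))).
The smallest clade enclosing all 3 is (Salmo,(((Pan,Melursus),(Lutra,(Bombus,Hordeum))),(Turdus,(Larix,(Corylus,Vulpes))))); the answer is its 10 terminal taxa in alphabetical order.

Bombus, Corylus, Hordeum, Larix, Lutra, Melursus, Pan, Salmo, Turdus, Vulpes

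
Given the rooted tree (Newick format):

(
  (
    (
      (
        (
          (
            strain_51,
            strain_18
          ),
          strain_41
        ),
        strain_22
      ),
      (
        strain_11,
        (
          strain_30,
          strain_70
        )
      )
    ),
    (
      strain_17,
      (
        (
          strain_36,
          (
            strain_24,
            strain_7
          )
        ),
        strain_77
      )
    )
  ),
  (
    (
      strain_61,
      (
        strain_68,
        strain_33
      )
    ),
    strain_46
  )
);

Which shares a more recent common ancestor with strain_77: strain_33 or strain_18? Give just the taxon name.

The MRCA of strain_77 and strain_18 subtends (((((strain_51,strain_18),strain_41),strain_22),(strain_11,(strain_30,strain_70))),(strain_17,((strain_36,(strain_24,strain_7)),strain_77))) (12 taxa).
The MRCA of strain_77 and strain_33 is the root, subtending the entire tree (16 taxa).
The first is nested inside the second, so strain_77 shares a more recent common ancestor with strain_18.

strain_18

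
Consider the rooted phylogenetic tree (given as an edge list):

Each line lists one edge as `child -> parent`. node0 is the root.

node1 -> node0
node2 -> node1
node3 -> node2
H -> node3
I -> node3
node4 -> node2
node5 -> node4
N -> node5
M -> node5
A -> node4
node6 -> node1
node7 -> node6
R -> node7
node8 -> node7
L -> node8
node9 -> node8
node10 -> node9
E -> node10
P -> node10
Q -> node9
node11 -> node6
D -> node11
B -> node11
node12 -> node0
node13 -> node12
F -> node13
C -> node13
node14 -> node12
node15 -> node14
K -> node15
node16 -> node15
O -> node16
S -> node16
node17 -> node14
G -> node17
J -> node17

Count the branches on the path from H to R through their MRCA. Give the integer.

6

The MRCA of H and R is the node subtending (((H,I),((N,M),A)),((R,(L,((E,P),Q))),(D,B))).
From H up to that node: 3 branches. From R up to the same node: 3 branches. Total: 3 + 3 = 6.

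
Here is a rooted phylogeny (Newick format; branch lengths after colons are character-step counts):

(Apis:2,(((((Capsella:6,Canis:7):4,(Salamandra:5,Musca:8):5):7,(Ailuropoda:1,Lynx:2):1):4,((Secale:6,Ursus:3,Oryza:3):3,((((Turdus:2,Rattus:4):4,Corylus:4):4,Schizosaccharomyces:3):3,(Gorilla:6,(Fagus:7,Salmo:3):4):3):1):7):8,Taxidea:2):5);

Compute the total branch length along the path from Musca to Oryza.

The path runs Musca → … → MRCA → … → Oryza; the MRCA is the node subtending ((((Capsella,Canis),(Salamandra,Musca)),(Ailuropoda,Lynx)),((Secale,Ursus,Oryza),((((Turdus,Rattus),Corylus),Schizosaccharomyces),(Gorilla,(Fagus,Salmo))))).
Branch lengths along that path: 8 + 5 + 7 + 4 + 7 + 3 + 3 = 37.

37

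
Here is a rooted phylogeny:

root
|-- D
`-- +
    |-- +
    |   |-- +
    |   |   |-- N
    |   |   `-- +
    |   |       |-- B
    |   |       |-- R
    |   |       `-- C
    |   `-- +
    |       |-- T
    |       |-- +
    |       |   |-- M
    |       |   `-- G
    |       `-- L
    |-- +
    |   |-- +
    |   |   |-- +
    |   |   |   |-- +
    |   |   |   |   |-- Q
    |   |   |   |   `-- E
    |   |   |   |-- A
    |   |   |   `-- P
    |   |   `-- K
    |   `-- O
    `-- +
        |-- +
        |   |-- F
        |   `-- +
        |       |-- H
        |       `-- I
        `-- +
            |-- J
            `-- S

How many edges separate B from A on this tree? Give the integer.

The MRCA of B and A is the node subtending (((N,(B,R,C)),(T,(M,G),L)),((((Q,E),A,P),K),O),((F,(H,I)),(J,S))).
From B up to that node: 4 branches. From A up to the same node: 4 branches. Total: 4 + 4 = 8.

8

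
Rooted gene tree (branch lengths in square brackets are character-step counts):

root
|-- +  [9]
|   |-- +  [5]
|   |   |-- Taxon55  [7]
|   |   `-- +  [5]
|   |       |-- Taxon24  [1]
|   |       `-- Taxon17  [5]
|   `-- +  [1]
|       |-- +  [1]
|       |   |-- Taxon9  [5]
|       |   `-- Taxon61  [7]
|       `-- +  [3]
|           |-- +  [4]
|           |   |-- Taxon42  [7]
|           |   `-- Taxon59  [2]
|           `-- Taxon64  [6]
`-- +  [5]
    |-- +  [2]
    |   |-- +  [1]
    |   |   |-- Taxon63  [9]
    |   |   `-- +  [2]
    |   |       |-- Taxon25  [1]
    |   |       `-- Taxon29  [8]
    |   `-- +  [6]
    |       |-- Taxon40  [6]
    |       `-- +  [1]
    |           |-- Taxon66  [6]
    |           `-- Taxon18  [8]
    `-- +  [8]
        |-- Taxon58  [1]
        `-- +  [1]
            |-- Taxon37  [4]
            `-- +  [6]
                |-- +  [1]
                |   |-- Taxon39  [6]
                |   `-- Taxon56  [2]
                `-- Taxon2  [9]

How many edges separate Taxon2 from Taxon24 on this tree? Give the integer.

9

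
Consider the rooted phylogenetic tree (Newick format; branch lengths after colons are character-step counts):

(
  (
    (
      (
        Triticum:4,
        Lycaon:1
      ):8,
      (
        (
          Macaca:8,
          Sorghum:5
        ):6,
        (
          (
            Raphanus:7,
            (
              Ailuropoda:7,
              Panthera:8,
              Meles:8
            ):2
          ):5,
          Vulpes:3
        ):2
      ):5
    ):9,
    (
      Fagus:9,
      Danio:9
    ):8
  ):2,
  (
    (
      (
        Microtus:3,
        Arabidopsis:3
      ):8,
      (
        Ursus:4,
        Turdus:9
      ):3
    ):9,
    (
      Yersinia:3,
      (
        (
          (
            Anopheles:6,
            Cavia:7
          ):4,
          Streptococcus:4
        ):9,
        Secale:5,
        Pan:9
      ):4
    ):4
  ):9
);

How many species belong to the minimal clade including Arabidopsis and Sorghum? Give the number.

The MRCA of Arabidopsis and Sorghum is the root, so the clade is the entire tree.
That clade contains 21 terminal taxa: Ailuropoda, Anopheles, Arabidopsis, Cavia, Danio, Fagus, Lycaon, Macaca, Meles, Microtus, Pan, Panthera, Raphanus, Secale, Sorghum, Streptococcus, Triticum, Turdus, Ursus, Vulpes, Yersinia.

21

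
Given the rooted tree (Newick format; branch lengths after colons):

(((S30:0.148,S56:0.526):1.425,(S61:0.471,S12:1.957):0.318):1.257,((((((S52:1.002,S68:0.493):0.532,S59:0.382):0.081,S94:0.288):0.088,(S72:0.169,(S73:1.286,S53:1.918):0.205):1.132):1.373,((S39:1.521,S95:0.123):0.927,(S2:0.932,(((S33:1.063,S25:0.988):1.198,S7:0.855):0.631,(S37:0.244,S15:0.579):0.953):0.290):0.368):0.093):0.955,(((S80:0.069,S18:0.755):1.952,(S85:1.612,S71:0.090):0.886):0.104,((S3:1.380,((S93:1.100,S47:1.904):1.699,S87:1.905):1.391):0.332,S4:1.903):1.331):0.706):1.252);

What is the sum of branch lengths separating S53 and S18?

9.100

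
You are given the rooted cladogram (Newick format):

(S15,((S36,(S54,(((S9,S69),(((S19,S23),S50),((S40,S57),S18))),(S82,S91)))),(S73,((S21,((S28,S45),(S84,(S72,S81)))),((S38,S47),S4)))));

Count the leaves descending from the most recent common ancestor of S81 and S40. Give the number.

The MRCA of S81 and S40 is the node subtending ((S36,(S54,(((S9,S69),(((S19,S23),S50),((S40,S57),S18))),(S82,S91)))),(S73,((S21,((S28,S45),(S84,(S72,S81)))),((S38,S47),S4)))).
That clade contains 22 terminal taxa: S18, S19, S21, S23, S28, S36, S38, S4, S40, S45, S47, S50, S54, S57, S69, S72, S73, S81, S82, S84, S9, S91.

22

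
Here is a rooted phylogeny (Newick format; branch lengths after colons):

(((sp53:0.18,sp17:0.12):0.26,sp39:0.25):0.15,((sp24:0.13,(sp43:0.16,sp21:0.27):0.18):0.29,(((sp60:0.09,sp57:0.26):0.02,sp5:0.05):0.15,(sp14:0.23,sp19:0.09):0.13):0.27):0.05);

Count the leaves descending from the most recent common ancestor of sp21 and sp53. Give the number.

The MRCA of sp21 and sp53 is the root, so the clade is the entire tree.
That clade contains 11 terminal taxa: sp14, sp17, sp19, sp21, sp24, sp39, sp43, sp5, sp53, sp57, sp60.

11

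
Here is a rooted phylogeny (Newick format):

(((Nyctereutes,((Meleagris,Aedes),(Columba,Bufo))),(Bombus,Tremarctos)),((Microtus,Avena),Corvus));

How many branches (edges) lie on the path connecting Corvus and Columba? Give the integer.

7

The MRCA of Corvus and Columba is the root of the tree.
From Corvus up to that node: 2 branches. From Columba up to the same node: 5 branches. Total: 2 + 5 = 7.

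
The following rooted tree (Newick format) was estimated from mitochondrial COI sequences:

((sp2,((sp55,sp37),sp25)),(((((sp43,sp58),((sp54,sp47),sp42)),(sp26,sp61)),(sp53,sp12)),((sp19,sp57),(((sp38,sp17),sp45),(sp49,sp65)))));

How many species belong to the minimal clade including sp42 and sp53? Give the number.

9

The MRCA of sp42 and sp53 is the node subtending ((((sp43,sp58),((sp54,sp47),sp42)),(sp26,sp61)),(sp53,sp12)).
That clade contains 9 terminal taxa: sp12, sp26, sp42, sp43, sp47, sp53, sp54, sp58, sp61.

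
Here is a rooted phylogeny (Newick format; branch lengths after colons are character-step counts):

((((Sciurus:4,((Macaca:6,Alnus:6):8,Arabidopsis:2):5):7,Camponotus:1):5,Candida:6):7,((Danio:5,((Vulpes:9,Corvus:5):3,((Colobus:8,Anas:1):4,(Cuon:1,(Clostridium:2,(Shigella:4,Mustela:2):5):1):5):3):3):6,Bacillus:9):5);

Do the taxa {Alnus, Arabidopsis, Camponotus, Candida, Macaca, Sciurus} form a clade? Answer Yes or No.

Yes

The most recent common ancestor of these taxa subtends (((Sciurus,((Macaca,Alnus),Arabidopsis)),Camponotus),Candida).
That clade has exactly 6 tips — every listed taxon and nothing else — so the group is monophyletic.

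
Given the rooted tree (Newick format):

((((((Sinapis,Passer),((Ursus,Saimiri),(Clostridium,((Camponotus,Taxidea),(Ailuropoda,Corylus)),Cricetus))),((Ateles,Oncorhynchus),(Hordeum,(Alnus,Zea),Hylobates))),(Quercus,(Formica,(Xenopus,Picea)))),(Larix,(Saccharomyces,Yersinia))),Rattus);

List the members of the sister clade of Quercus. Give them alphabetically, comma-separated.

Quercus attaches to the tree at the node subtending (Quercus,(Formica,(Xenopus,Picea))).
The other lineage descending from that same node — the sister group — is (Formica,(Xenopus,Picea)); its 3 tips in alphabetical order are the answer.

Formica, Picea, Xenopus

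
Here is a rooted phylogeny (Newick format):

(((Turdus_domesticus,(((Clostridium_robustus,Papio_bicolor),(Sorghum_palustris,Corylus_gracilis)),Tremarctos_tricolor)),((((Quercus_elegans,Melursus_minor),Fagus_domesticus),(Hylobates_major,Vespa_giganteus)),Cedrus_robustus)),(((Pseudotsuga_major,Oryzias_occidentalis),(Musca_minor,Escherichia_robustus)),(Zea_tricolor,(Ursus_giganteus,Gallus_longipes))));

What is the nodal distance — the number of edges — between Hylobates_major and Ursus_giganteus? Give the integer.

The MRCA of Hylobates_major and Ursus_giganteus is the root of the tree.
From Hylobates_major up to that node: 5 branches. From Ursus_giganteus up to the same node: 4 branches. Total: 5 + 4 = 9.

9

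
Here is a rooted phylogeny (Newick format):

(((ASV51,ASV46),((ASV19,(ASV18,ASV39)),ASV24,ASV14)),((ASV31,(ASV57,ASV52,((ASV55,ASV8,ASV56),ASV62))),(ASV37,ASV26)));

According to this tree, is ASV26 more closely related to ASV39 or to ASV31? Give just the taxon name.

The MRCA of ASV26 and ASV31 subtends ((ASV31,(ASV57,ASV52,((ASV55,ASV8,ASV56),ASV62))),(ASV37,ASV26)) (9 taxa).
The MRCA of ASV26 and ASV39 is the root, subtending the entire tree (16 taxa).
The first is nested inside the second, so ASV26 shares a more recent common ancestor with ASV31.

ASV31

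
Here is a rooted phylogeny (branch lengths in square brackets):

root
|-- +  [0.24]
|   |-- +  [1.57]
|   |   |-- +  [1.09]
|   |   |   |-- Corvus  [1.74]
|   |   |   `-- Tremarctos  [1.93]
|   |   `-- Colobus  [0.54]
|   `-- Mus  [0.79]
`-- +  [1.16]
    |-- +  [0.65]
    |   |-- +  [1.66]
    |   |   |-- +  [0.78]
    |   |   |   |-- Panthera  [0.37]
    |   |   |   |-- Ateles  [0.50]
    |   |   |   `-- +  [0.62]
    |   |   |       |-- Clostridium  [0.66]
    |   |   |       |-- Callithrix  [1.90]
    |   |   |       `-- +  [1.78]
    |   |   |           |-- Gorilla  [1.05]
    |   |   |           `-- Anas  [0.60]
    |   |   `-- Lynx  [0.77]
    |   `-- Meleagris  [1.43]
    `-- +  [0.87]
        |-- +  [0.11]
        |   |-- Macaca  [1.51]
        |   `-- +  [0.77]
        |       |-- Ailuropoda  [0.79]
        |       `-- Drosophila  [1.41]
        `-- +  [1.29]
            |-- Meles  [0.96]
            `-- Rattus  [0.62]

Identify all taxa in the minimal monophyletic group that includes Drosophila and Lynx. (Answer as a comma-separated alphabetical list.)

Tracing Drosophila: it sits inside (Ailuropoda,Drosophila).
Tracing Lynx: it sits inside ((Panthera,Ateles,(Clostridium,Callithrix,(Gorilla,Anas))),Lynx).
The smallest clade enclosing both is ((((Panthera,Ateles,(Clostridium,Callithrix,(Gorilla,Anas))),Lynx),Meleagris),((Macaca,(Ailuropoda,Drosophila)),(Meles,Rattus))); the answer is its 13 terminal taxa in alphabetical order.

Ailuropoda, Anas, Ateles, Callithrix, Clostridium, Drosophila, Gorilla, Lynx, Macaca, Meleagris, Meles, Panthera, Rattus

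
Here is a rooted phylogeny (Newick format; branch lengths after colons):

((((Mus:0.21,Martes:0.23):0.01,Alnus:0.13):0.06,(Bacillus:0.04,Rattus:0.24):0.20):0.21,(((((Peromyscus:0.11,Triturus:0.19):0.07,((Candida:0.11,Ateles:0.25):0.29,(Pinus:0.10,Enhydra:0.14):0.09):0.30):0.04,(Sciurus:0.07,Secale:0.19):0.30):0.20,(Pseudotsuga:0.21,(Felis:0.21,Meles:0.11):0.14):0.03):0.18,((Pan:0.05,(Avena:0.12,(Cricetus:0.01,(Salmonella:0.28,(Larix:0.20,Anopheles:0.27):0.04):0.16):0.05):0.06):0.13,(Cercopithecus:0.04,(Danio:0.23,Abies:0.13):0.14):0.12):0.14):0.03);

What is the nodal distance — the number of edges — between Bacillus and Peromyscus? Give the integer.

The MRCA of Bacillus and Peromyscus is the root of the tree.
From Bacillus up to that node: 3 branches. From Peromyscus up to the same node: 6 branches. Total: 3 + 6 = 9.

9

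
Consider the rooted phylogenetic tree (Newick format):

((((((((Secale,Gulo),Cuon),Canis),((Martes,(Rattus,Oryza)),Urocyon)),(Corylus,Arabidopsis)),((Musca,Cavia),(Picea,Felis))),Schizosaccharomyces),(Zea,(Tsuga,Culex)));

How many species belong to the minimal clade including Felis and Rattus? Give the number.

14

The MRCA of Felis and Rattus is the node subtending ((((((Secale,Gulo),Cuon),Canis),((Martes,(Rattus,Oryza)),Urocyon)),(Corylus,Arabidopsis)),((Musca,Cavia),(Picea,Felis))).
That clade contains 14 terminal taxa: Arabidopsis, Canis, Cavia, Corylus, Cuon, Felis, Gulo, Martes, Musca, Oryza, Picea, Rattus, Secale, Urocyon.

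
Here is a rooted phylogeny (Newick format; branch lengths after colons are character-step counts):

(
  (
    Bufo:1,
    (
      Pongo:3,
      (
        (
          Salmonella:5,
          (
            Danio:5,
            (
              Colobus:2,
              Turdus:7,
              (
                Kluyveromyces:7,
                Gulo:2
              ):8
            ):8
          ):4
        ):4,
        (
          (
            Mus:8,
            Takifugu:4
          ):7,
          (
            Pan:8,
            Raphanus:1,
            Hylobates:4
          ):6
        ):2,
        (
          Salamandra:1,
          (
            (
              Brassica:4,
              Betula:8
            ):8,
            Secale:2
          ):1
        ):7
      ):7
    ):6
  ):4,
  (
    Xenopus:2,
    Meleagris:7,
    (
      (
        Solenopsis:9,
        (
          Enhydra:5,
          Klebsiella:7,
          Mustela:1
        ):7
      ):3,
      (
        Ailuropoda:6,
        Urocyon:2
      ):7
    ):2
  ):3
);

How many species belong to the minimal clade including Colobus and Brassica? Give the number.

15

The MRCA of Colobus and Brassica is the node subtending ((Salmonella,(Danio,(Colobus,Turdus,(Kluyveromyces,Gulo)))),((Mus,Takifugu),(Pan,Raphanus,Hylobates)),(Salamandra,((Brassica,Betula),Secale))).
That clade contains 15 terminal taxa: Betula, Brassica, Colobus, Danio, Gulo, Hylobates, Kluyveromyces, Mus, Pan, Raphanus, Salamandra, Salmonella, Secale, Takifugu, Turdus.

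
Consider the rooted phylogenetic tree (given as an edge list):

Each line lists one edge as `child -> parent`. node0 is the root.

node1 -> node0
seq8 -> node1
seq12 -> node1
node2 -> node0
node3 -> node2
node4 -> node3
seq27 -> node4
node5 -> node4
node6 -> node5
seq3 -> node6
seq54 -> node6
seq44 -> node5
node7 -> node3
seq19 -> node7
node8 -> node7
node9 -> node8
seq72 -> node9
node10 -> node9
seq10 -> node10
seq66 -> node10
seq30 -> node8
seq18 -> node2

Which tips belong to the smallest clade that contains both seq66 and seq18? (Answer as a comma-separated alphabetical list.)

Tracing seq66: it sits inside (seq10,seq66).
Tracing seq18: it sits inside (((seq27,((seq3,seq54),seq44)),(seq19,((seq72,(seq10,seq66)),seq30))),seq18).
The smallest clade enclosing both is (((seq27,((seq3,seq54),seq44)),(seq19,((seq72,(seq10,seq66)),seq30))),seq18); the answer is its 10 terminal taxa in alphabetical order.

seq10, seq18, seq19, seq27, seq3, seq30, seq44, seq54, seq66, seq72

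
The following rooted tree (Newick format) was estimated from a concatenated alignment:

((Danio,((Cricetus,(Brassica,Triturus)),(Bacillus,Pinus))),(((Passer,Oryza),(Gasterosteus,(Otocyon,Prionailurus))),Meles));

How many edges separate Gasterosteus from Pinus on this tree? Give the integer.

The MRCA of Gasterosteus and Pinus is the root of the tree.
From Gasterosteus up to that node: 4 branches. From Pinus up to the same node: 4 branches. Total: 4 + 4 = 8.

8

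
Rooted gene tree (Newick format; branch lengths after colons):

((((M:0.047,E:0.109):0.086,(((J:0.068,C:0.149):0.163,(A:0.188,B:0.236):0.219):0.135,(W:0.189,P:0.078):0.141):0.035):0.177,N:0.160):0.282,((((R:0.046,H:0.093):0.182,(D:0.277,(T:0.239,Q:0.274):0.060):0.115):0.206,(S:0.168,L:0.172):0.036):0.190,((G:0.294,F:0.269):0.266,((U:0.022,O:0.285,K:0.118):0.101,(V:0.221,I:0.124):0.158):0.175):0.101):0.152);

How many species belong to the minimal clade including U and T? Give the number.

14

The MRCA of U and T is the node subtending ((((R,H),(D,(T,Q))),(S,L)),((G,F),((U,O,K),(V,I)))).
That clade contains 14 terminal taxa: D, F, G, H, I, K, L, O, Q, R, S, T, U, V.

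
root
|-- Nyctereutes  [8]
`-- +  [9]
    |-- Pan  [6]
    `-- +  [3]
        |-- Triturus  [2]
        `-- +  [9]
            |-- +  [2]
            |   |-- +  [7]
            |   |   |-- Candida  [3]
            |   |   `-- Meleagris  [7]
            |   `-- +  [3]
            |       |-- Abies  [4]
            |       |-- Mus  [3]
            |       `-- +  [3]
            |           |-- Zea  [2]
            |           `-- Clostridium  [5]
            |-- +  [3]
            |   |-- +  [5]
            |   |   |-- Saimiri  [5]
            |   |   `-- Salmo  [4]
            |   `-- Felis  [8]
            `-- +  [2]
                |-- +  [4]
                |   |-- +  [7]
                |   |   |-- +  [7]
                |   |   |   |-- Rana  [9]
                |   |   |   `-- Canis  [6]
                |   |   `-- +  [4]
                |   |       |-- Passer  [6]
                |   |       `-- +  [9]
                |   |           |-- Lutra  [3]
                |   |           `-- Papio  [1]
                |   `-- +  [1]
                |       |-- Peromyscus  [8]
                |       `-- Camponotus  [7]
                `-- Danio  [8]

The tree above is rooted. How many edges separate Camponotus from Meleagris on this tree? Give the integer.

The MRCA of Camponotus and Meleagris is the node subtending (((Candida,Meleagris),(Abies,Mus,(Zea,Clostridium))),((Saimiri,Salmo),Felis),((((Rana,Canis),(Passer,(Lutra,Papio))),(Peromyscus,Camponotus)),Danio)).
From Camponotus up to that node: 4 branches. From Meleagris up to the same node: 3 branches. Total: 4 + 3 = 7.

7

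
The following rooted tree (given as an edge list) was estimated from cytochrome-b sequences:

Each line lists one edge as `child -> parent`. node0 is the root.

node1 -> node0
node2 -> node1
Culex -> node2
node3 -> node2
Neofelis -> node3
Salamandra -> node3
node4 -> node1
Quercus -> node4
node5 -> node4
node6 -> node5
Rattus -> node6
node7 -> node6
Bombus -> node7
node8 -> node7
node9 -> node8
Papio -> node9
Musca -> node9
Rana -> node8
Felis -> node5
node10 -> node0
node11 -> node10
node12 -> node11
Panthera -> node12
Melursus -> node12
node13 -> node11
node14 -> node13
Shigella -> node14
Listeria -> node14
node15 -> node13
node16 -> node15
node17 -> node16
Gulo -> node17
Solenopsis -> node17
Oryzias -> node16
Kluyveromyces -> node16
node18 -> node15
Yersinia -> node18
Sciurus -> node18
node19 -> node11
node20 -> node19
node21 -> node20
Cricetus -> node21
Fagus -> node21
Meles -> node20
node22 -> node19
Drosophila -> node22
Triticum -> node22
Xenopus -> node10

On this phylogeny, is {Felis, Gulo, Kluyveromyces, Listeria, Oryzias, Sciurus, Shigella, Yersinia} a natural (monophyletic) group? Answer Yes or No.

The MRCA of the listed taxa is the root, so the smallest clade containing them is the whole tree.
That clade also contains Bombus, Cricetus, Culex, Drosophila, Fagus, Meles, Melursus, Musca, Neofelis, Panthera, Papio, Quercus, Rana, Rattus, Salamandra, Solenopsis, Triticum, Xenopus, which are not in the proposed group, so the group is not monophyletic.

No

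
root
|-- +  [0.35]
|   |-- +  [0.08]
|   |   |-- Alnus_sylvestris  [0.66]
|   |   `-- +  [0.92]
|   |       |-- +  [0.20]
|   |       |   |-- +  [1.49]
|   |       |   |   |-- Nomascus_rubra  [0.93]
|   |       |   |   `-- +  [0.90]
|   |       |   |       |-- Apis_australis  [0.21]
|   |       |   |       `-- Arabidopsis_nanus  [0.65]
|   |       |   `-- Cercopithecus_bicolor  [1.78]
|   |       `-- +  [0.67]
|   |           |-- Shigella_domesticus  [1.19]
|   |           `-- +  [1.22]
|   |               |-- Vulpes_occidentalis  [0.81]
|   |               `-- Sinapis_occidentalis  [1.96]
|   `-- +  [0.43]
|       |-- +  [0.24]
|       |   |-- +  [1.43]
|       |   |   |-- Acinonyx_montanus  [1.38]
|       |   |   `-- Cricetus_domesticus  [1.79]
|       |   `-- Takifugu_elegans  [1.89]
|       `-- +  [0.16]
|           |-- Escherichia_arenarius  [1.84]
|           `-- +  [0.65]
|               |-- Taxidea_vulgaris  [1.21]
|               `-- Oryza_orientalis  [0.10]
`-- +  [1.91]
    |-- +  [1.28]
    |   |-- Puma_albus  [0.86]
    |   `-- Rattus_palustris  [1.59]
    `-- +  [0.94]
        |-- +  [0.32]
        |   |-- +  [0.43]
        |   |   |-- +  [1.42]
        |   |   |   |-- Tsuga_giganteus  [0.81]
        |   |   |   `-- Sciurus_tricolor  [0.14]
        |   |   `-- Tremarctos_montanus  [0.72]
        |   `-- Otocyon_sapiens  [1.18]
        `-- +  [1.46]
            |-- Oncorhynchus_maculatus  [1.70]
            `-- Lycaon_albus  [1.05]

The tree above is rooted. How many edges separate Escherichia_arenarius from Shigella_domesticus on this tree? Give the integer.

7

The MRCA of Escherichia_arenarius and Shigella_domesticus is the node subtending ((Alnus_sylvestris,(((Nomascus_rubra,(Apis_australis,Arabidopsis_nanus)),Cercopithecus_bicolor),(Shigella_domesticus,(Vulpes_occidentalis,Sinapis_occidentalis)))),(((Acinonyx_montanus,Cricetus_domesticus),Takifugu_elegans),(Escherichia_arenarius,(Taxidea_vulgaris,Oryza_orientalis)))).
From Escherichia_arenarius up to that node: 3 branches. From Shigella_domesticus up to the same node: 4 branches. Total: 3 + 4 = 7.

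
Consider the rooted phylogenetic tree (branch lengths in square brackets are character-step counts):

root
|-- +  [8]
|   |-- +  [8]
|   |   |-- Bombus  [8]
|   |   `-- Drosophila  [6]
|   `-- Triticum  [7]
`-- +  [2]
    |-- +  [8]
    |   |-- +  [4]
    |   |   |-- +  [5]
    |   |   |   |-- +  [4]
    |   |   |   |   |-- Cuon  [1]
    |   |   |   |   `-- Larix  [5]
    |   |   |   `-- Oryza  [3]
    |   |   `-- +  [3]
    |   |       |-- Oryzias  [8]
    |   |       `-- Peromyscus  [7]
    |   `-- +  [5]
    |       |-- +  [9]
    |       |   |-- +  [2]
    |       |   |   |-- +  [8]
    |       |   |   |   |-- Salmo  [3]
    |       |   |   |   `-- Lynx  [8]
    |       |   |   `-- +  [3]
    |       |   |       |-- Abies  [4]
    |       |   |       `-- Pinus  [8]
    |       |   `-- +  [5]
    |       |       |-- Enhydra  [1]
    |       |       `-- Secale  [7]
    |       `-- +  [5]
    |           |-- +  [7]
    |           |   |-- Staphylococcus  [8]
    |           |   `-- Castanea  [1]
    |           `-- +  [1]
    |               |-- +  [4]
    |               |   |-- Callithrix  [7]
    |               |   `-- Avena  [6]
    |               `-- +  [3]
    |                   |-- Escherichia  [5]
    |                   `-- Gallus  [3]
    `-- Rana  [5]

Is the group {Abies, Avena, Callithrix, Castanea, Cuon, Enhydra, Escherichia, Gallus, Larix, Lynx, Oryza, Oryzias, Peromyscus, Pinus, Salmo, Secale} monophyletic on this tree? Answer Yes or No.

The MRCA of the listed taxa subtends ((((Cuon,Larix),Oryza),(Oryzias,Peromyscus)),((((Salmo,Lynx),(Abies,Pinus)),(Enhydra,Secale)),((Staphylococcus,Castanea),((Callithrix,Avena),(Escherichia,Gallus))))).
That clade also contains Staphylococcus, which is not in the proposed group, so the group is not monophyletic.

No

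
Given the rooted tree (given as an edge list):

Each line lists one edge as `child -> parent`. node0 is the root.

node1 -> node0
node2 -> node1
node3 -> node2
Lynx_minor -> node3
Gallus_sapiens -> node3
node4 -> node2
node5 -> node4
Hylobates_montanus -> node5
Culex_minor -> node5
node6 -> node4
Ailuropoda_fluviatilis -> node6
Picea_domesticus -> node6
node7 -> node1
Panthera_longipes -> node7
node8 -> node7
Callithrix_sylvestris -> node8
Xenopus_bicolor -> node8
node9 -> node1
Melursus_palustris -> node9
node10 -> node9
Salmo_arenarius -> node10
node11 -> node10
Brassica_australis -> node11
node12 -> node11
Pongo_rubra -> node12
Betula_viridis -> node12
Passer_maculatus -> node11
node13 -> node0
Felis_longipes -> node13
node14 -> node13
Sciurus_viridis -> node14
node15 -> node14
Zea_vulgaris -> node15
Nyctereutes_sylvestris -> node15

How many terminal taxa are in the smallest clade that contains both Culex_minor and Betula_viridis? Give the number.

The MRCA of Culex_minor and Betula_viridis is the node subtending (((Lynx_minor,Gallus_sapiens),((Hylobates_montanus,Culex_minor),(Ailuropoda_fluviatilis,Picea_domesticus))),(Panthera_longipes,(Callithrix_sylvestris,Xenopus_bicolor)),(Melursus_palustris,(Salmo_arenarius,(Brassica_australis,(Pongo_rubra,Betula_viridis),Passer_maculatus)))).
That clade contains 15 terminal taxa: Ailuropoda_fluviatilis, Betula_viridis, Brassica_australis, Callithrix_sylvestris, Culex_minor, Gallus_sapiens, Hylobates_montanus, Lynx_minor, Melursus_palustris, Panthera_longipes, Passer_maculatus, Picea_domesticus, Pongo_rubra, Salmo_arenarius, Xenopus_bicolor.

15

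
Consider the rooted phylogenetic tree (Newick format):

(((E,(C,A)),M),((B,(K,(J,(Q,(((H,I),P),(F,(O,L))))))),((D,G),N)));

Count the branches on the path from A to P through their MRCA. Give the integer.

The MRCA of A and P is the root of the tree.
From A up to that node: 4 branches. From P up to the same node: 8 branches. Total: 4 + 8 = 12.

12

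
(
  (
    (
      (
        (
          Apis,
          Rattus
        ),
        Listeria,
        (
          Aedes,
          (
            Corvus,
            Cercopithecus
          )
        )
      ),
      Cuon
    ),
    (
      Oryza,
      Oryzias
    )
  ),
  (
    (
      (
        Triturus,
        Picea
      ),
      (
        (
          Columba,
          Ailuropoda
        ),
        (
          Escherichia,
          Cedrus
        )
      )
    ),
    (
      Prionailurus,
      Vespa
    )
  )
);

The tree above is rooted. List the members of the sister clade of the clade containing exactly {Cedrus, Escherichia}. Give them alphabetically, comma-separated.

The clade containing exactly {Cedrus, Escherichia} attaches to the tree at the node subtending ((Columba,Ailuropoda),(Escherichia,Cedrus)).
The other lineage descending from that same node — the sister group — is (Columba,Ailuropoda); its 2 tips in alphabetical order are the answer.

Ailuropoda, Columba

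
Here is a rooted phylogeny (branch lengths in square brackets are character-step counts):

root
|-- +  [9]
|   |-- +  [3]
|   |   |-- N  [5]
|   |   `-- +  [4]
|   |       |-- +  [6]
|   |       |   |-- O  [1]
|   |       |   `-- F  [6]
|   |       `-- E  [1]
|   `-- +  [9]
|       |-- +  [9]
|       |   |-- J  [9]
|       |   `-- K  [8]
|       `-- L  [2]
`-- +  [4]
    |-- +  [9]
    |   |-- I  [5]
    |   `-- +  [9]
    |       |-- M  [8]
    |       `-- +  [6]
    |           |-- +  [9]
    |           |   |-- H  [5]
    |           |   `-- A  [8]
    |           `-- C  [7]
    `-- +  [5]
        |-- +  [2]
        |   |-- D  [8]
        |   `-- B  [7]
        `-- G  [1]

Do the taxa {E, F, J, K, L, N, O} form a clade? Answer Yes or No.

The most recent common ancestor of these taxa subtends ((N,((O,F),E)),((J,K),L)).
That clade has exactly 7 tips — every listed taxon and nothing else — so the group is monophyletic.

Yes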